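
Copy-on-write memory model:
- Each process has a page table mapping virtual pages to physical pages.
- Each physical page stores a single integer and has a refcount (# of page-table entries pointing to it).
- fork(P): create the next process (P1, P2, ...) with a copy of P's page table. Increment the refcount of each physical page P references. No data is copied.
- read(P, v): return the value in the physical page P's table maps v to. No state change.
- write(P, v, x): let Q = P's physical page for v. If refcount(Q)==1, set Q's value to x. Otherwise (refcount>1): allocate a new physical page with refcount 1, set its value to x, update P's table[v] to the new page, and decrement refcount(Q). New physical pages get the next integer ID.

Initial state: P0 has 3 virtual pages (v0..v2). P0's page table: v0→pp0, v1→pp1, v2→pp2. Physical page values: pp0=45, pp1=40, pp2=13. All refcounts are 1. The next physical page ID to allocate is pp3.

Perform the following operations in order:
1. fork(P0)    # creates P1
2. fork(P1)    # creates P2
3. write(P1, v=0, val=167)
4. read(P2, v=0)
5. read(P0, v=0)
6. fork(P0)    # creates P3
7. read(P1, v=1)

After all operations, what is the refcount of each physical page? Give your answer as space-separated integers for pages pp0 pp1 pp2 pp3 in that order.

Answer: 3 4 4 1

Derivation:
Op 1: fork(P0) -> P1. 3 ppages; refcounts: pp0:2 pp1:2 pp2:2
Op 2: fork(P1) -> P2. 3 ppages; refcounts: pp0:3 pp1:3 pp2:3
Op 3: write(P1, v0, 167). refcount(pp0)=3>1 -> COPY to pp3. 4 ppages; refcounts: pp0:2 pp1:3 pp2:3 pp3:1
Op 4: read(P2, v0) -> 45. No state change.
Op 5: read(P0, v0) -> 45. No state change.
Op 6: fork(P0) -> P3. 4 ppages; refcounts: pp0:3 pp1:4 pp2:4 pp3:1
Op 7: read(P1, v1) -> 40. No state change.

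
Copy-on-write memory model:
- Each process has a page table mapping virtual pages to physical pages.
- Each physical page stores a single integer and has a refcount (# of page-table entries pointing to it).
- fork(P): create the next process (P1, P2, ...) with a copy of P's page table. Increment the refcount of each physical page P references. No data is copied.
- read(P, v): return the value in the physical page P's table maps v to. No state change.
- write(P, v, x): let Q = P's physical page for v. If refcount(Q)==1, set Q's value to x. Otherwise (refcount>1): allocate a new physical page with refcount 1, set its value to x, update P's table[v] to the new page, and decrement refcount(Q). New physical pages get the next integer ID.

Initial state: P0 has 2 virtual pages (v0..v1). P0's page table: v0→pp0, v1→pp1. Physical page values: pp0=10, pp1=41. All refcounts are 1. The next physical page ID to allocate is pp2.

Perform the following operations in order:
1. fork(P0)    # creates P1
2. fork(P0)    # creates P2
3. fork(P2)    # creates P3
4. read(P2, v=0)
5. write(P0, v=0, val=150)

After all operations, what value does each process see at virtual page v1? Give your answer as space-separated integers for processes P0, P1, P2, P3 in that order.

Answer: 41 41 41 41

Derivation:
Op 1: fork(P0) -> P1. 2 ppages; refcounts: pp0:2 pp1:2
Op 2: fork(P0) -> P2. 2 ppages; refcounts: pp0:3 pp1:3
Op 3: fork(P2) -> P3. 2 ppages; refcounts: pp0:4 pp1:4
Op 4: read(P2, v0) -> 10. No state change.
Op 5: write(P0, v0, 150). refcount(pp0)=4>1 -> COPY to pp2. 3 ppages; refcounts: pp0:3 pp1:4 pp2:1
P0: v1 -> pp1 = 41
P1: v1 -> pp1 = 41
P2: v1 -> pp1 = 41
P3: v1 -> pp1 = 41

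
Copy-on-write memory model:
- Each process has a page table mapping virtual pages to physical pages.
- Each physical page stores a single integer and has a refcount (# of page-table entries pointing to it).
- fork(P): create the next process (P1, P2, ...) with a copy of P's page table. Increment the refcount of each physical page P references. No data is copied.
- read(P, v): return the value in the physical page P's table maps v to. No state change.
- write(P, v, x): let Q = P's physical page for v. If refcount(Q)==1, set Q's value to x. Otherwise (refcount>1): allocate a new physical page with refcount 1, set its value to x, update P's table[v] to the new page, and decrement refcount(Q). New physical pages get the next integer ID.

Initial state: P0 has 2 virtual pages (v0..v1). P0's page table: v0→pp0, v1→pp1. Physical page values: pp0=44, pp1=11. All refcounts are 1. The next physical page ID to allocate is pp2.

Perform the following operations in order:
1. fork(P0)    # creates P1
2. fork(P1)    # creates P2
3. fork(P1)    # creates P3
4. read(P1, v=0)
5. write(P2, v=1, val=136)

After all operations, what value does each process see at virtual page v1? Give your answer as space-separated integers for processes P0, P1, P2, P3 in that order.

Op 1: fork(P0) -> P1. 2 ppages; refcounts: pp0:2 pp1:2
Op 2: fork(P1) -> P2. 2 ppages; refcounts: pp0:3 pp1:3
Op 3: fork(P1) -> P3. 2 ppages; refcounts: pp0:4 pp1:4
Op 4: read(P1, v0) -> 44. No state change.
Op 5: write(P2, v1, 136). refcount(pp1)=4>1 -> COPY to pp2. 3 ppages; refcounts: pp0:4 pp1:3 pp2:1
P0: v1 -> pp1 = 11
P1: v1 -> pp1 = 11
P2: v1 -> pp2 = 136
P3: v1 -> pp1 = 11

Answer: 11 11 136 11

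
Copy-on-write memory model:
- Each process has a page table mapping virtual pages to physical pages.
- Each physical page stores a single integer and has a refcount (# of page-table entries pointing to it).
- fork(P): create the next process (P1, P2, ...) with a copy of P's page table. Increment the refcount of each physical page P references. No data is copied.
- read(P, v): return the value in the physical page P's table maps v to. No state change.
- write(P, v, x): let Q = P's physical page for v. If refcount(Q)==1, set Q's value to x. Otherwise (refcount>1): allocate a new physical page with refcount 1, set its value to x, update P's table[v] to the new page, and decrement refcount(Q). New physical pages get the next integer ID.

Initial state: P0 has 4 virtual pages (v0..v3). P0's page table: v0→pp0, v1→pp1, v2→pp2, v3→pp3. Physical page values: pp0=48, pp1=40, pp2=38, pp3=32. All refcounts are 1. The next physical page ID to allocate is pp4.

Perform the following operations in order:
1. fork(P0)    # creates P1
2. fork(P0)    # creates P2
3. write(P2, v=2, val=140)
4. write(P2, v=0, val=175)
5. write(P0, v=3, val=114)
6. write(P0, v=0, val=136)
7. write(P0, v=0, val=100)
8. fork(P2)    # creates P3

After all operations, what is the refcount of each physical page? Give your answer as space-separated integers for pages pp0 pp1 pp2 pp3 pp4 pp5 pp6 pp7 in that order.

Op 1: fork(P0) -> P1. 4 ppages; refcounts: pp0:2 pp1:2 pp2:2 pp3:2
Op 2: fork(P0) -> P2. 4 ppages; refcounts: pp0:3 pp1:3 pp2:3 pp3:3
Op 3: write(P2, v2, 140). refcount(pp2)=3>1 -> COPY to pp4. 5 ppages; refcounts: pp0:3 pp1:3 pp2:2 pp3:3 pp4:1
Op 4: write(P2, v0, 175). refcount(pp0)=3>1 -> COPY to pp5. 6 ppages; refcounts: pp0:2 pp1:3 pp2:2 pp3:3 pp4:1 pp5:1
Op 5: write(P0, v3, 114). refcount(pp3)=3>1 -> COPY to pp6. 7 ppages; refcounts: pp0:2 pp1:3 pp2:2 pp3:2 pp4:1 pp5:1 pp6:1
Op 6: write(P0, v0, 136). refcount(pp0)=2>1 -> COPY to pp7. 8 ppages; refcounts: pp0:1 pp1:3 pp2:2 pp3:2 pp4:1 pp5:1 pp6:1 pp7:1
Op 7: write(P0, v0, 100). refcount(pp7)=1 -> write in place. 8 ppages; refcounts: pp0:1 pp1:3 pp2:2 pp3:2 pp4:1 pp5:1 pp6:1 pp7:1
Op 8: fork(P2) -> P3. 8 ppages; refcounts: pp0:1 pp1:4 pp2:2 pp3:3 pp4:2 pp5:2 pp6:1 pp7:1

Answer: 1 4 2 3 2 2 1 1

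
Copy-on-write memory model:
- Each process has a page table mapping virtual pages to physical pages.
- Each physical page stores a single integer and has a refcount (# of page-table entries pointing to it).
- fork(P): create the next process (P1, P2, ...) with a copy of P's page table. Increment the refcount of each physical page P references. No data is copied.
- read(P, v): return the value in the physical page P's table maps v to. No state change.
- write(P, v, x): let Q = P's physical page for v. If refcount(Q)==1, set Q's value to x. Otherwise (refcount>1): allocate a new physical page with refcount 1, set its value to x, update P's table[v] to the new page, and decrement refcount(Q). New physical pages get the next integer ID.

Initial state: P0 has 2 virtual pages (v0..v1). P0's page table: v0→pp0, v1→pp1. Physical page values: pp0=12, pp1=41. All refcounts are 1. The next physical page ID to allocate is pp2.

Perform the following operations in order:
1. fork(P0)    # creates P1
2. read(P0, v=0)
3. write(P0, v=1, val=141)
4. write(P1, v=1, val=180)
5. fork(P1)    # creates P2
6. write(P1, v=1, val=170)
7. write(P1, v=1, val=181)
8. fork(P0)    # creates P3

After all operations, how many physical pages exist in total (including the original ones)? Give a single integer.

Op 1: fork(P0) -> P1. 2 ppages; refcounts: pp0:2 pp1:2
Op 2: read(P0, v0) -> 12. No state change.
Op 3: write(P0, v1, 141). refcount(pp1)=2>1 -> COPY to pp2. 3 ppages; refcounts: pp0:2 pp1:1 pp2:1
Op 4: write(P1, v1, 180). refcount(pp1)=1 -> write in place. 3 ppages; refcounts: pp0:2 pp1:1 pp2:1
Op 5: fork(P1) -> P2. 3 ppages; refcounts: pp0:3 pp1:2 pp2:1
Op 6: write(P1, v1, 170). refcount(pp1)=2>1 -> COPY to pp3. 4 ppages; refcounts: pp0:3 pp1:1 pp2:1 pp3:1
Op 7: write(P1, v1, 181). refcount(pp3)=1 -> write in place. 4 ppages; refcounts: pp0:3 pp1:1 pp2:1 pp3:1
Op 8: fork(P0) -> P3. 4 ppages; refcounts: pp0:4 pp1:1 pp2:2 pp3:1

Answer: 4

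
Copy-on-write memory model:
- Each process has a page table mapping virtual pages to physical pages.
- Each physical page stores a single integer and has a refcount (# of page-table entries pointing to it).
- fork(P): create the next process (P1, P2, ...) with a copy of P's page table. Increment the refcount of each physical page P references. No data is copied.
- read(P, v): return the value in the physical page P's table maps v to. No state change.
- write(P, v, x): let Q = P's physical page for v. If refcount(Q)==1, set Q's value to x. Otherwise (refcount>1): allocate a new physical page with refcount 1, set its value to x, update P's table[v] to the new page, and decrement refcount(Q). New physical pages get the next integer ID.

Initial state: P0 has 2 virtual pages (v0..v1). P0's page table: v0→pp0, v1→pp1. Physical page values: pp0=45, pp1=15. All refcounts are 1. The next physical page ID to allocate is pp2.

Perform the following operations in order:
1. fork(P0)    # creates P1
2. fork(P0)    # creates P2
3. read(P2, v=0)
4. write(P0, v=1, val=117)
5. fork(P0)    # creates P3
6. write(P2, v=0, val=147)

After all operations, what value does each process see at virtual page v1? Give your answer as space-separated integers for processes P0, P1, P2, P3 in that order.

Answer: 117 15 15 117

Derivation:
Op 1: fork(P0) -> P1. 2 ppages; refcounts: pp0:2 pp1:2
Op 2: fork(P0) -> P2. 2 ppages; refcounts: pp0:3 pp1:3
Op 3: read(P2, v0) -> 45. No state change.
Op 4: write(P0, v1, 117). refcount(pp1)=3>1 -> COPY to pp2. 3 ppages; refcounts: pp0:3 pp1:2 pp2:1
Op 5: fork(P0) -> P3. 3 ppages; refcounts: pp0:4 pp1:2 pp2:2
Op 6: write(P2, v0, 147). refcount(pp0)=4>1 -> COPY to pp3. 4 ppages; refcounts: pp0:3 pp1:2 pp2:2 pp3:1
P0: v1 -> pp2 = 117
P1: v1 -> pp1 = 15
P2: v1 -> pp1 = 15
P3: v1 -> pp2 = 117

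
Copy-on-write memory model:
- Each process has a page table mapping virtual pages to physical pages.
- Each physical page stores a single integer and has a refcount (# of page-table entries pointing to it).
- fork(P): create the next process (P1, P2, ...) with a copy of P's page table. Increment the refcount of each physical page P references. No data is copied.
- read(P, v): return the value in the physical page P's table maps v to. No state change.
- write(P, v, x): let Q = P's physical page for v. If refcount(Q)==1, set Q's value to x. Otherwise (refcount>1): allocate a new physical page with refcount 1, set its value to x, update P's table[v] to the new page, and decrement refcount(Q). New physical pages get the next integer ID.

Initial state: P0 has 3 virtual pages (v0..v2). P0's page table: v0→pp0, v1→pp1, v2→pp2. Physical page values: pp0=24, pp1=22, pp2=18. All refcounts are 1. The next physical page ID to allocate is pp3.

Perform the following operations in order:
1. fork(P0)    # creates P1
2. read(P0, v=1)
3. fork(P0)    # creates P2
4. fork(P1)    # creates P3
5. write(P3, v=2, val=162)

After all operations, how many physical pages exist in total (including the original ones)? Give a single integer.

Answer: 4

Derivation:
Op 1: fork(P0) -> P1. 3 ppages; refcounts: pp0:2 pp1:2 pp2:2
Op 2: read(P0, v1) -> 22. No state change.
Op 3: fork(P0) -> P2. 3 ppages; refcounts: pp0:3 pp1:3 pp2:3
Op 4: fork(P1) -> P3. 3 ppages; refcounts: pp0:4 pp1:4 pp2:4
Op 5: write(P3, v2, 162). refcount(pp2)=4>1 -> COPY to pp3. 4 ppages; refcounts: pp0:4 pp1:4 pp2:3 pp3:1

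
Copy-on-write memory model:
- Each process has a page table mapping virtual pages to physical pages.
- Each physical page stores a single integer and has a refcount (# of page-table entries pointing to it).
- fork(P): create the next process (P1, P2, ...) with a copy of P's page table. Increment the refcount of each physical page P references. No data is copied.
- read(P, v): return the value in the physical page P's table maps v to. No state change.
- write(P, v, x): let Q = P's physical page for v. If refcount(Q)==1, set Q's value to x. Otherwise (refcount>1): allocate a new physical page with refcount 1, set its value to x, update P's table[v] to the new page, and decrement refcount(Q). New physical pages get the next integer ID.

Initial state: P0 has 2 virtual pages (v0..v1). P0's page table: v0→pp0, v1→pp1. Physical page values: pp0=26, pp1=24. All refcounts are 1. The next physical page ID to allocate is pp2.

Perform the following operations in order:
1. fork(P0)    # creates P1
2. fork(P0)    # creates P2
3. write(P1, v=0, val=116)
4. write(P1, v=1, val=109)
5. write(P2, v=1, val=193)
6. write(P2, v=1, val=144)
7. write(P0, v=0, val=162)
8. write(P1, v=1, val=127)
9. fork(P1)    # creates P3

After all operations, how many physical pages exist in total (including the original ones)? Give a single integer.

Answer: 6

Derivation:
Op 1: fork(P0) -> P1. 2 ppages; refcounts: pp0:2 pp1:2
Op 2: fork(P0) -> P2. 2 ppages; refcounts: pp0:3 pp1:3
Op 3: write(P1, v0, 116). refcount(pp0)=3>1 -> COPY to pp2. 3 ppages; refcounts: pp0:2 pp1:3 pp2:1
Op 4: write(P1, v1, 109). refcount(pp1)=3>1 -> COPY to pp3. 4 ppages; refcounts: pp0:2 pp1:2 pp2:1 pp3:1
Op 5: write(P2, v1, 193). refcount(pp1)=2>1 -> COPY to pp4. 5 ppages; refcounts: pp0:2 pp1:1 pp2:1 pp3:1 pp4:1
Op 6: write(P2, v1, 144). refcount(pp4)=1 -> write in place. 5 ppages; refcounts: pp0:2 pp1:1 pp2:1 pp3:1 pp4:1
Op 7: write(P0, v0, 162). refcount(pp0)=2>1 -> COPY to pp5. 6 ppages; refcounts: pp0:1 pp1:1 pp2:1 pp3:1 pp4:1 pp5:1
Op 8: write(P1, v1, 127). refcount(pp3)=1 -> write in place. 6 ppages; refcounts: pp0:1 pp1:1 pp2:1 pp3:1 pp4:1 pp5:1
Op 9: fork(P1) -> P3. 6 ppages; refcounts: pp0:1 pp1:1 pp2:2 pp3:2 pp4:1 pp5:1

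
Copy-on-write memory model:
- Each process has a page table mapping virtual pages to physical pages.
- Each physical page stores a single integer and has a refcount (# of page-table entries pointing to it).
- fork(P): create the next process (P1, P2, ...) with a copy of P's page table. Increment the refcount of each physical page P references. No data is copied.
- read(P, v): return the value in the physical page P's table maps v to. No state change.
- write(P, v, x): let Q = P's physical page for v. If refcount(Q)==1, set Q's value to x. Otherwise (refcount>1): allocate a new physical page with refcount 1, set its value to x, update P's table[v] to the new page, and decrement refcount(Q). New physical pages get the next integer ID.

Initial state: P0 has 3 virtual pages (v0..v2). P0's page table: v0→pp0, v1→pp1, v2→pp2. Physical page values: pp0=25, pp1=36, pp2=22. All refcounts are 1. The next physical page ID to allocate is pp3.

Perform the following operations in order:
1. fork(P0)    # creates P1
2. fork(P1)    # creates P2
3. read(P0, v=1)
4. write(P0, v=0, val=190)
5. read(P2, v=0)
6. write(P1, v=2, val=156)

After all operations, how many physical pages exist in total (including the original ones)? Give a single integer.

Op 1: fork(P0) -> P1. 3 ppages; refcounts: pp0:2 pp1:2 pp2:2
Op 2: fork(P1) -> P2. 3 ppages; refcounts: pp0:3 pp1:3 pp2:3
Op 3: read(P0, v1) -> 36. No state change.
Op 4: write(P0, v0, 190). refcount(pp0)=3>1 -> COPY to pp3. 4 ppages; refcounts: pp0:2 pp1:3 pp2:3 pp3:1
Op 5: read(P2, v0) -> 25. No state change.
Op 6: write(P1, v2, 156). refcount(pp2)=3>1 -> COPY to pp4. 5 ppages; refcounts: pp0:2 pp1:3 pp2:2 pp3:1 pp4:1

Answer: 5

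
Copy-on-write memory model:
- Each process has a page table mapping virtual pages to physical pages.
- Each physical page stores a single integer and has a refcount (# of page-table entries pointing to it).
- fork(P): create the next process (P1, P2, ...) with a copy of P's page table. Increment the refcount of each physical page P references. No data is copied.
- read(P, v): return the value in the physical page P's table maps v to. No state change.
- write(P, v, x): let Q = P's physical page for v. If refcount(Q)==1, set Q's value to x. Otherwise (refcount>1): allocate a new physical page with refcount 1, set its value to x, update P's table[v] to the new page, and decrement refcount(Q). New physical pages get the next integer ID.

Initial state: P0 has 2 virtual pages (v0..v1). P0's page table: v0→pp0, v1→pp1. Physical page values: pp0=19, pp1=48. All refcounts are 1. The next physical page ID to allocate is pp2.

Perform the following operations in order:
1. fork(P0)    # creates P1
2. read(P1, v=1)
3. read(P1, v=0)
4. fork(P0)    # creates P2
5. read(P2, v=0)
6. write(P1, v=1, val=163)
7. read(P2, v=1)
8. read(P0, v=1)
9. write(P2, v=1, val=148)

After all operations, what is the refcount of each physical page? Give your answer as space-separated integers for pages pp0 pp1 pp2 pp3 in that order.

Answer: 3 1 1 1

Derivation:
Op 1: fork(P0) -> P1. 2 ppages; refcounts: pp0:2 pp1:2
Op 2: read(P1, v1) -> 48. No state change.
Op 3: read(P1, v0) -> 19. No state change.
Op 4: fork(P0) -> P2. 2 ppages; refcounts: pp0:3 pp1:3
Op 5: read(P2, v0) -> 19. No state change.
Op 6: write(P1, v1, 163). refcount(pp1)=3>1 -> COPY to pp2. 3 ppages; refcounts: pp0:3 pp1:2 pp2:1
Op 7: read(P2, v1) -> 48. No state change.
Op 8: read(P0, v1) -> 48. No state change.
Op 9: write(P2, v1, 148). refcount(pp1)=2>1 -> COPY to pp3. 4 ppages; refcounts: pp0:3 pp1:1 pp2:1 pp3:1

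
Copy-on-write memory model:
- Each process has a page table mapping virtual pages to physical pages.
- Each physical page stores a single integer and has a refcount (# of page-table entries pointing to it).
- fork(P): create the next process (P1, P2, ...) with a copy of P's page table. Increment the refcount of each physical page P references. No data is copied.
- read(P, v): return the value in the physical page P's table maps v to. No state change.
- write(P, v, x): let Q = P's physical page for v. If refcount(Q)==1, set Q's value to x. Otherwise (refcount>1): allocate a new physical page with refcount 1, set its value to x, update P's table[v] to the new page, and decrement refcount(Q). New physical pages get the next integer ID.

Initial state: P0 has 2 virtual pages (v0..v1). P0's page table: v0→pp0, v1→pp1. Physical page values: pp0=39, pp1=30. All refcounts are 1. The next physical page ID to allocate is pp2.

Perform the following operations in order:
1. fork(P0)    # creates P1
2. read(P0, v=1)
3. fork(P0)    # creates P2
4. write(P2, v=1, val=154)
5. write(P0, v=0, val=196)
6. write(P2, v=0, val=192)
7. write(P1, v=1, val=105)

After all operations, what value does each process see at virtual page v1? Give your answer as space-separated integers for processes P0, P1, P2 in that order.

Answer: 30 105 154

Derivation:
Op 1: fork(P0) -> P1. 2 ppages; refcounts: pp0:2 pp1:2
Op 2: read(P0, v1) -> 30. No state change.
Op 3: fork(P0) -> P2. 2 ppages; refcounts: pp0:3 pp1:3
Op 4: write(P2, v1, 154). refcount(pp1)=3>1 -> COPY to pp2. 3 ppages; refcounts: pp0:3 pp1:2 pp2:1
Op 5: write(P0, v0, 196). refcount(pp0)=3>1 -> COPY to pp3. 4 ppages; refcounts: pp0:2 pp1:2 pp2:1 pp3:1
Op 6: write(P2, v0, 192). refcount(pp0)=2>1 -> COPY to pp4. 5 ppages; refcounts: pp0:1 pp1:2 pp2:1 pp3:1 pp4:1
Op 7: write(P1, v1, 105). refcount(pp1)=2>1 -> COPY to pp5. 6 ppages; refcounts: pp0:1 pp1:1 pp2:1 pp3:1 pp4:1 pp5:1
P0: v1 -> pp1 = 30
P1: v1 -> pp5 = 105
P2: v1 -> pp2 = 154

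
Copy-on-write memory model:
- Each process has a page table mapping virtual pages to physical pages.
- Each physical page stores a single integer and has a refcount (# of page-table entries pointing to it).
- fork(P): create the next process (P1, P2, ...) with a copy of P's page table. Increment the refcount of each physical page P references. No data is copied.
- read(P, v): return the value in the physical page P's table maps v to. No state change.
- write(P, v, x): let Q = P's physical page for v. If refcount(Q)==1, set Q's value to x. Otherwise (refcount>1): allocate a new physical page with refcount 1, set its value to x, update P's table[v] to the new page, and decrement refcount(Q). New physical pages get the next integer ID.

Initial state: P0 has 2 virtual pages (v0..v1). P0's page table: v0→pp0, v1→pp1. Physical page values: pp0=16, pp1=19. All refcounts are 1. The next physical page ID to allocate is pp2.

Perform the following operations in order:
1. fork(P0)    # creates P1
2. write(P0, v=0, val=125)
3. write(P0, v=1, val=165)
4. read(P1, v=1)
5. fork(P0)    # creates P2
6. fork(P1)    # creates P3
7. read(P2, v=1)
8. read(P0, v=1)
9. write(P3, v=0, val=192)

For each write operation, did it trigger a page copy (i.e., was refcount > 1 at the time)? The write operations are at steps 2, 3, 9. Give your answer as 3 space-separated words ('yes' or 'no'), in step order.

Op 1: fork(P0) -> P1. 2 ppages; refcounts: pp0:2 pp1:2
Op 2: write(P0, v0, 125). refcount(pp0)=2>1 -> COPY to pp2. 3 ppages; refcounts: pp0:1 pp1:2 pp2:1
Op 3: write(P0, v1, 165). refcount(pp1)=2>1 -> COPY to pp3. 4 ppages; refcounts: pp0:1 pp1:1 pp2:1 pp3:1
Op 4: read(P1, v1) -> 19. No state change.
Op 5: fork(P0) -> P2. 4 ppages; refcounts: pp0:1 pp1:1 pp2:2 pp3:2
Op 6: fork(P1) -> P3. 4 ppages; refcounts: pp0:2 pp1:2 pp2:2 pp3:2
Op 7: read(P2, v1) -> 165. No state change.
Op 8: read(P0, v1) -> 165. No state change.
Op 9: write(P3, v0, 192). refcount(pp0)=2>1 -> COPY to pp4. 5 ppages; refcounts: pp0:1 pp1:2 pp2:2 pp3:2 pp4:1

yes yes yes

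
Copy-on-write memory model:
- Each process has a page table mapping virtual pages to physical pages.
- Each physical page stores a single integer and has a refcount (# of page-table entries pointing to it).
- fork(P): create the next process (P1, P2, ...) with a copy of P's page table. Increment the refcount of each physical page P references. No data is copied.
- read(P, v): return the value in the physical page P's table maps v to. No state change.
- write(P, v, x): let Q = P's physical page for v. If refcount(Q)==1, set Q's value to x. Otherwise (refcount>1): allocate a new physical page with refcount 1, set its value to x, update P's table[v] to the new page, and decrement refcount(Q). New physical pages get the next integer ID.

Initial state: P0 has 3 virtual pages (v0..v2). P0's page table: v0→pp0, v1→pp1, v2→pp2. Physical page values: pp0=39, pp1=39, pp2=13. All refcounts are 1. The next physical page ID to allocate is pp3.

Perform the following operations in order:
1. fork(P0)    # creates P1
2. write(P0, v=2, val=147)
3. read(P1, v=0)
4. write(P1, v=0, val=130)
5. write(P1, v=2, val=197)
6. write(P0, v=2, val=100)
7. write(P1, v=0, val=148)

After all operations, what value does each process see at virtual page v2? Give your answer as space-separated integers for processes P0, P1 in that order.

Answer: 100 197

Derivation:
Op 1: fork(P0) -> P1. 3 ppages; refcounts: pp0:2 pp1:2 pp2:2
Op 2: write(P0, v2, 147). refcount(pp2)=2>1 -> COPY to pp3. 4 ppages; refcounts: pp0:2 pp1:2 pp2:1 pp3:1
Op 3: read(P1, v0) -> 39. No state change.
Op 4: write(P1, v0, 130). refcount(pp0)=2>1 -> COPY to pp4. 5 ppages; refcounts: pp0:1 pp1:2 pp2:1 pp3:1 pp4:1
Op 5: write(P1, v2, 197). refcount(pp2)=1 -> write in place. 5 ppages; refcounts: pp0:1 pp1:2 pp2:1 pp3:1 pp4:1
Op 6: write(P0, v2, 100). refcount(pp3)=1 -> write in place. 5 ppages; refcounts: pp0:1 pp1:2 pp2:1 pp3:1 pp4:1
Op 7: write(P1, v0, 148). refcount(pp4)=1 -> write in place. 5 ppages; refcounts: pp0:1 pp1:2 pp2:1 pp3:1 pp4:1
P0: v2 -> pp3 = 100
P1: v2 -> pp2 = 197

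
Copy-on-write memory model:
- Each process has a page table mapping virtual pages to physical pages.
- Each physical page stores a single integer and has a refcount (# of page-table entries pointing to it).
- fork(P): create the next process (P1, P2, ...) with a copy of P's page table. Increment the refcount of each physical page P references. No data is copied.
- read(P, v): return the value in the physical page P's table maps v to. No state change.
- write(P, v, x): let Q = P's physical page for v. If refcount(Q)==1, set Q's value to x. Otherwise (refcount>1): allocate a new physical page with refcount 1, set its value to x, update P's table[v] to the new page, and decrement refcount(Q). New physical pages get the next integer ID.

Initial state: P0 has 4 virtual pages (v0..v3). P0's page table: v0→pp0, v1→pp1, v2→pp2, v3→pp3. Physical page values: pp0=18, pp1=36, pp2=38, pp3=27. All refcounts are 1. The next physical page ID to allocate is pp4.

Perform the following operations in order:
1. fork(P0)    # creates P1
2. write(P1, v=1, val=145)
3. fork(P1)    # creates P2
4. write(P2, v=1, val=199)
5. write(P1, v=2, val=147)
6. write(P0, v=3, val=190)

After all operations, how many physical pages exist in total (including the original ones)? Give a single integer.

Op 1: fork(P0) -> P1. 4 ppages; refcounts: pp0:2 pp1:2 pp2:2 pp3:2
Op 2: write(P1, v1, 145). refcount(pp1)=2>1 -> COPY to pp4. 5 ppages; refcounts: pp0:2 pp1:1 pp2:2 pp3:2 pp4:1
Op 3: fork(P1) -> P2. 5 ppages; refcounts: pp0:3 pp1:1 pp2:3 pp3:3 pp4:2
Op 4: write(P2, v1, 199). refcount(pp4)=2>1 -> COPY to pp5. 6 ppages; refcounts: pp0:3 pp1:1 pp2:3 pp3:3 pp4:1 pp5:1
Op 5: write(P1, v2, 147). refcount(pp2)=3>1 -> COPY to pp6. 7 ppages; refcounts: pp0:3 pp1:1 pp2:2 pp3:3 pp4:1 pp5:1 pp6:1
Op 6: write(P0, v3, 190). refcount(pp3)=3>1 -> COPY to pp7. 8 ppages; refcounts: pp0:3 pp1:1 pp2:2 pp3:2 pp4:1 pp5:1 pp6:1 pp7:1

Answer: 8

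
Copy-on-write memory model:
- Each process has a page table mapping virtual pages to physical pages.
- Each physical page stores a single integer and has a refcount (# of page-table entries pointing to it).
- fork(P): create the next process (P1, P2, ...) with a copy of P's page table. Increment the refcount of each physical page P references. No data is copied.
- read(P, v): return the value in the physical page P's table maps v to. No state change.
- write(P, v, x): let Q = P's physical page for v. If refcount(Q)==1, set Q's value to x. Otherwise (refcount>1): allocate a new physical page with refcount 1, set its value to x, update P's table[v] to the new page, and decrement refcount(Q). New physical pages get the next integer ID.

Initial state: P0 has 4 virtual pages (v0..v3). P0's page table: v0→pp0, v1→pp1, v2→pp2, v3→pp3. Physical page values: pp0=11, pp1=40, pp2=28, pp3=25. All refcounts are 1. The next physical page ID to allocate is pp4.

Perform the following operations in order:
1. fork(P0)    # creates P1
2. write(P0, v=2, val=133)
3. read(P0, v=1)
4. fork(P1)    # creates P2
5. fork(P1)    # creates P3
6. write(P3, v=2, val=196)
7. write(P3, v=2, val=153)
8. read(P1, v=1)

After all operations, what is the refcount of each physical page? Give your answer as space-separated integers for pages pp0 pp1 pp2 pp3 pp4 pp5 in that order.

Answer: 4 4 2 4 1 1

Derivation:
Op 1: fork(P0) -> P1. 4 ppages; refcounts: pp0:2 pp1:2 pp2:2 pp3:2
Op 2: write(P0, v2, 133). refcount(pp2)=2>1 -> COPY to pp4. 5 ppages; refcounts: pp0:2 pp1:2 pp2:1 pp3:2 pp4:1
Op 3: read(P0, v1) -> 40. No state change.
Op 4: fork(P1) -> P2. 5 ppages; refcounts: pp0:3 pp1:3 pp2:2 pp3:3 pp4:1
Op 5: fork(P1) -> P3. 5 ppages; refcounts: pp0:4 pp1:4 pp2:3 pp3:4 pp4:1
Op 6: write(P3, v2, 196). refcount(pp2)=3>1 -> COPY to pp5. 6 ppages; refcounts: pp0:4 pp1:4 pp2:2 pp3:4 pp4:1 pp5:1
Op 7: write(P3, v2, 153). refcount(pp5)=1 -> write in place. 6 ppages; refcounts: pp0:4 pp1:4 pp2:2 pp3:4 pp4:1 pp5:1
Op 8: read(P1, v1) -> 40. No state change.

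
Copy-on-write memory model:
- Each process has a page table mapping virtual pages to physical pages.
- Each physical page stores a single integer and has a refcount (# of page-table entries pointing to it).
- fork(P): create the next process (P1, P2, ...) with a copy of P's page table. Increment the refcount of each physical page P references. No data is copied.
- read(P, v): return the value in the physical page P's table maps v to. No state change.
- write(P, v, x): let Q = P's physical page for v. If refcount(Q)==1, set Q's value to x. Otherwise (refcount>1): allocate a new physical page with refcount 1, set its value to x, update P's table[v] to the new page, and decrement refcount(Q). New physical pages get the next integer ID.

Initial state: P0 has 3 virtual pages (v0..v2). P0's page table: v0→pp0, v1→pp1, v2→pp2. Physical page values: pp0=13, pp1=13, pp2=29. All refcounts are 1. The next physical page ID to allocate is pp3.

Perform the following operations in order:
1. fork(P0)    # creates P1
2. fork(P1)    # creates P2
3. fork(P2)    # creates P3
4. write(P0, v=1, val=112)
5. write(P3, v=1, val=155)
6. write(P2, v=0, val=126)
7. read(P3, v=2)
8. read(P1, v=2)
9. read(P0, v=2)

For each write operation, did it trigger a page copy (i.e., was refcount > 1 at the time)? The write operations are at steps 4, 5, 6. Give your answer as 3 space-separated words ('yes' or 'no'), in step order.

Op 1: fork(P0) -> P1. 3 ppages; refcounts: pp0:2 pp1:2 pp2:2
Op 2: fork(P1) -> P2. 3 ppages; refcounts: pp0:3 pp1:3 pp2:3
Op 3: fork(P2) -> P3. 3 ppages; refcounts: pp0:4 pp1:4 pp2:4
Op 4: write(P0, v1, 112). refcount(pp1)=4>1 -> COPY to pp3. 4 ppages; refcounts: pp0:4 pp1:3 pp2:4 pp3:1
Op 5: write(P3, v1, 155). refcount(pp1)=3>1 -> COPY to pp4. 5 ppages; refcounts: pp0:4 pp1:2 pp2:4 pp3:1 pp4:1
Op 6: write(P2, v0, 126). refcount(pp0)=4>1 -> COPY to pp5. 6 ppages; refcounts: pp0:3 pp1:2 pp2:4 pp3:1 pp4:1 pp5:1
Op 7: read(P3, v2) -> 29. No state change.
Op 8: read(P1, v2) -> 29. No state change.
Op 9: read(P0, v2) -> 29. No state change.

yes yes yes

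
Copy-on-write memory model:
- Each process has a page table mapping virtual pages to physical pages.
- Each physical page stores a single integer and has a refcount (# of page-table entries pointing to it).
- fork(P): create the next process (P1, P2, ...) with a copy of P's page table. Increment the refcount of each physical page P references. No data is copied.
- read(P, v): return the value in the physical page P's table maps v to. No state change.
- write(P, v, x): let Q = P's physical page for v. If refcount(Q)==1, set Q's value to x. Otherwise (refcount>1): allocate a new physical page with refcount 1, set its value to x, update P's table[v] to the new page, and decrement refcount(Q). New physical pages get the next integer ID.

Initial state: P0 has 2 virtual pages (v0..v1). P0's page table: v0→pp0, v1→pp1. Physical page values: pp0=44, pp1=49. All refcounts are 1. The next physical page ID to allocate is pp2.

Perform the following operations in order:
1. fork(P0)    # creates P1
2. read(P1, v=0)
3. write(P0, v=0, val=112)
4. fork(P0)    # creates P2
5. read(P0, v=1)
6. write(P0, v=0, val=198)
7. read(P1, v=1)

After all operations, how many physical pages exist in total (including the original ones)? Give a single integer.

Answer: 4

Derivation:
Op 1: fork(P0) -> P1. 2 ppages; refcounts: pp0:2 pp1:2
Op 2: read(P1, v0) -> 44. No state change.
Op 3: write(P0, v0, 112). refcount(pp0)=2>1 -> COPY to pp2. 3 ppages; refcounts: pp0:1 pp1:2 pp2:1
Op 4: fork(P0) -> P2. 3 ppages; refcounts: pp0:1 pp1:3 pp2:2
Op 5: read(P0, v1) -> 49. No state change.
Op 6: write(P0, v0, 198). refcount(pp2)=2>1 -> COPY to pp3. 4 ppages; refcounts: pp0:1 pp1:3 pp2:1 pp3:1
Op 7: read(P1, v1) -> 49. No state change.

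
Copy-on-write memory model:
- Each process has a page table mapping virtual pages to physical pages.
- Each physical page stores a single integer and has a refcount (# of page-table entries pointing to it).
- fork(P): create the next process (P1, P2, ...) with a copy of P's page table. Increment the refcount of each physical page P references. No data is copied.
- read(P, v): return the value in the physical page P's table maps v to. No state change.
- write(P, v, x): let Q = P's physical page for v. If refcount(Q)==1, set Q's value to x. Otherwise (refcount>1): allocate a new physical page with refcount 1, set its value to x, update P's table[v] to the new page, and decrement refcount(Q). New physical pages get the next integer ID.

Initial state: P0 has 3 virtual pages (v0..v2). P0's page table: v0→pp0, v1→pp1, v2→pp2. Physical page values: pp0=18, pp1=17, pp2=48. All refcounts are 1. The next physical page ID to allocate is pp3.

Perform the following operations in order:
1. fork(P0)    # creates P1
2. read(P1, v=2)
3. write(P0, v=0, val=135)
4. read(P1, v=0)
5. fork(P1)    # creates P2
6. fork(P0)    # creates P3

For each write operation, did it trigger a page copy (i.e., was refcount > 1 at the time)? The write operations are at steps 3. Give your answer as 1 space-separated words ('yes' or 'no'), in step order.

Op 1: fork(P0) -> P1. 3 ppages; refcounts: pp0:2 pp1:2 pp2:2
Op 2: read(P1, v2) -> 48. No state change.
Op 3: write(P0, v0, 135). refcount(pp0)=2>1 -> COPY to pp3. 4 ppages; refcounts: pp0:1 pp1:2 pp2:2 pp3:1
Op 4: read(P1, v0) -> 18. No state change.
Op 5: fork(P1) -> P2. 4 ppages; refcounts: pp0:2 pp1:3 pp2:3 pp3:1
Op 6: fork(P0) -> P3. 4 ppages; refcounts: pp0:2 pp1:4 pp2:4 pp3:2

yes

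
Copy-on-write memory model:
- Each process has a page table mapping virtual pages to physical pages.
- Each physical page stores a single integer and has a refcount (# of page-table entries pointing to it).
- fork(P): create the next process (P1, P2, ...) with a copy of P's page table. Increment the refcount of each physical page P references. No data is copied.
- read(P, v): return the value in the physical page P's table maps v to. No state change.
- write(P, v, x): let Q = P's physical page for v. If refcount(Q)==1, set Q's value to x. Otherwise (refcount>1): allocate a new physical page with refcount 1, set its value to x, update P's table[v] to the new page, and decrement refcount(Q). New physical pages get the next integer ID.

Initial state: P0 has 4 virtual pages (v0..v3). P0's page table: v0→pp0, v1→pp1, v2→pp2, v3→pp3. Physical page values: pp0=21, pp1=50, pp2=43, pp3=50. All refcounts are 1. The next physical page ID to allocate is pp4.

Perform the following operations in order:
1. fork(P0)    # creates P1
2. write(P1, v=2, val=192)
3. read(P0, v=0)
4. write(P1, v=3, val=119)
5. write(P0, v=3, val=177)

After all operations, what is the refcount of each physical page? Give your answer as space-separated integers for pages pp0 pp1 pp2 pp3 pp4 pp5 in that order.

Answer: 2 2 1 1 1 1

Derivation:
Op 1: fork(P0) -> P1. 4 ppages; refcounts: pp0:2 pp1:2 pp2:2 pp3:2
Op 2: write(P1, v2, 192). refcount(pp2)=2>1 -> COPY to pp4. 5 ppages; refcounts: pp0:2 pp1:2 pp2:1 pp3:2 pp4:1
Op 3: read(P0, v0) -> 21. No state change.
Op 4: write(P1, v3, 119). refcount(pp3)=2>1 -> COPY to pp5. 6 ppages; refcounts: pp0:2 pp1:2 pp2:1 pp3:1 pp4:1 pp5:1
Op 5: write(P0, v3, 177). refcount(pp3)=1 -> write in place. 6 ppages; refcounts: pp0:2 pp1:2 pp2:1 pp3:1 pp4:1 pp5:1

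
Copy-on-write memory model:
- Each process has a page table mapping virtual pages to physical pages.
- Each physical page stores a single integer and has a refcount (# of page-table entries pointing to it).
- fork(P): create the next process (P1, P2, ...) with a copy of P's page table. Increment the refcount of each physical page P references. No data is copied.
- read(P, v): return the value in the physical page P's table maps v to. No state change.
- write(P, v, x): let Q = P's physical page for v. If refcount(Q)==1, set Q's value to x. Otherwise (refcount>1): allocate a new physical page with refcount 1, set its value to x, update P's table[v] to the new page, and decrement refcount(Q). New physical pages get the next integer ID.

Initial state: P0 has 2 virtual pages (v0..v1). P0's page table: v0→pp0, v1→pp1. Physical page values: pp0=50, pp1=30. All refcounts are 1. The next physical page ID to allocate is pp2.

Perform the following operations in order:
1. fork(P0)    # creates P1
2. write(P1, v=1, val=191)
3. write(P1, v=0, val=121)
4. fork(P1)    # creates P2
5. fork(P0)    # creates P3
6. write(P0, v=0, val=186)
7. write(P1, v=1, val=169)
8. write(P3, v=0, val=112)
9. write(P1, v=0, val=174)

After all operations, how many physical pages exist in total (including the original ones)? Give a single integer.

Answer: 7

Derivation:
Op 1: fork(P0) -> P1. 2 ppages; refcounts: pp0:2 pp1:2
Op 2: write(P1, v1, 191). refcount(pp1)=2>1 -> COPY to pp2. 3 ppages; refcounts: pp0:2 pp1:1 pp2:1
Op 3: write(P1, v0, 121). refcount(pp0)=2>1 -> COPY to pp3. 4 ppages; refcounts: pp0:1 pp1:1 pp2:1 pp3:1
Op 4: fork(P1) -> P2. 4 ppages; refcounts: pp0:1 pp1:1 pp2:2 pp3:2
Op 5: fork(P0) -> P3. 4 ppages; refcounts: pp0:2 pp1:2 pp2:2 pp3:2
Op 6: write(P0, v0, 186). refcount(pp0)=2>1 -> COPY to pp4. 5 ppages; refcounts: pp0:1 pp1:2 pp2:2 pp3:2 pp4:1
Op 7: write(P1, v1, 169). refcount(pp2)=2>1 -> COPY to pp5. 6 ppages; refcounts: pp0:1 pp1:2 pp2:1 pp3:2 pp4:1 pp5:1
Op 8: write(P3, v0, 112). refcount(pp0)=1 -> write in place. 6 ppages; refcounts: pp0:1 pp1:2 pp2:1 pp3:2 pp4:1 pp5:1
Op 9: write(P1, v0, 174). refcount(pp3)=2>1 -> COPY to pp6. 7 ppages; refcounts: pp0:1 pp1:2 pp2:1 pp3:1 pp4:1 pp5:1 pp6:1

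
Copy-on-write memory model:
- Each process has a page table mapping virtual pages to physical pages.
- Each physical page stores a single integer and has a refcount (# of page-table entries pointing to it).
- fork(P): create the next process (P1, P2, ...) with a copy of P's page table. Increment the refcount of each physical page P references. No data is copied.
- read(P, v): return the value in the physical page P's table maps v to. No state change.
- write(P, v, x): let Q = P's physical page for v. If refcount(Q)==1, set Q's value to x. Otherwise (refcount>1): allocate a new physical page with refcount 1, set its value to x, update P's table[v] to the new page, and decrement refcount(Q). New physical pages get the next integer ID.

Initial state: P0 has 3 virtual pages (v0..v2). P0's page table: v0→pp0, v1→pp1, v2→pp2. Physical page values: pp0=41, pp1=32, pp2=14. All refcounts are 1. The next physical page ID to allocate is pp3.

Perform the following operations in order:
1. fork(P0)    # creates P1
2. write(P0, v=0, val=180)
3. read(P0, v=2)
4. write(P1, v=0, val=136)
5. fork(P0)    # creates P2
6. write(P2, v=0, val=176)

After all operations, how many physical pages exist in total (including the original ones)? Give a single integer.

Answer: 5

Derivation:
Op 1: fork(P0) -> P1. 3 ppages; refcounts: pp0:2 pp1:2 pp2:2
Op 2: write(P0, v0, 180). refcount(pp0)=2>1 -> COPY to pp3. 4 ppages; refcounts: pp0:1 pp1:2 pp2:2 pp3:1
Op 3: read(P0, v2) -> 14. No state change.
Op 4: write(P1, v0, 136). refcount(pp0)=1 -> write in place. 4 ppages; refcounts: pp0:1 pp1:2 pp2:2 pp3:1
Op 5: fork(P0) -> P2. 4 ppages; refcounts: pp0:1 pp1:3 pp2:3 pp3:2
Op 6: write(P2, v0, 176). refcount(pp3)=2>1 -> COPY to pp4. 5 ppages; refcounts: pp0:1 pp1:3 pp2:3 pp3:1 pp4:1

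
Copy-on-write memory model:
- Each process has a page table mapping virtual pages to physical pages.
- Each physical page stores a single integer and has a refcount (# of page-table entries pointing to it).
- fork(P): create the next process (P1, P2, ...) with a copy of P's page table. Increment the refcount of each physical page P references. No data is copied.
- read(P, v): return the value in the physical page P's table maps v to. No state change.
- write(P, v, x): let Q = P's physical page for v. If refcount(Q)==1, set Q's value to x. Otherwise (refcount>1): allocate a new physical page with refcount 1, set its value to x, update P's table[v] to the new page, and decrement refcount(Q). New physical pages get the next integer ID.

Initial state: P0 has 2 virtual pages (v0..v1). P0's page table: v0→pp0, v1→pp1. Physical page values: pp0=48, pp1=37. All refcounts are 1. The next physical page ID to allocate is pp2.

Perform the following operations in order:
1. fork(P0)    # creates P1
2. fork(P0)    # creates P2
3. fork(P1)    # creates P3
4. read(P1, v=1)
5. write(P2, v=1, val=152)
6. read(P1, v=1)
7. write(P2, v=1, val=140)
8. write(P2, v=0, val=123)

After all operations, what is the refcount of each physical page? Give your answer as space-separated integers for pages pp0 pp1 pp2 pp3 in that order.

Op 1: fork(P0) -> P1. 2 ppages; refcounts: pp0:2 pp1:2
Op 2: fork(P0) -> P2. 2 ppages; refcounts: pp0:3 pp1:3
Op 3: fork(P1) -> P3. 2 ppages; refcounts: pp0:4 pp1:4
Op 4: read(P1, v1) -> 37. No state change.
Op 5: write(P2, v1, 152). refcount(pp1)=4>1 -> COPY to pp2. 3 ppages; refcounts: pp0:4 pp1:3 pp2:1
Op 6: read(P1, v1) -> 37. No state change.
Op 7: write(P2, v1, 140). refcount(pp2)=1 -> write in place. 3 ppages; refcounts: pp0:4 pp1:3 pp2:1
Op 8: write(P2, v0, 123). refcount(pp0)=4>1 -> COPY to pp3. 4 ppages; refcounts: pp0:3 pp1:3 pp2:1 pp3:1

Answer: 3 3 1 1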